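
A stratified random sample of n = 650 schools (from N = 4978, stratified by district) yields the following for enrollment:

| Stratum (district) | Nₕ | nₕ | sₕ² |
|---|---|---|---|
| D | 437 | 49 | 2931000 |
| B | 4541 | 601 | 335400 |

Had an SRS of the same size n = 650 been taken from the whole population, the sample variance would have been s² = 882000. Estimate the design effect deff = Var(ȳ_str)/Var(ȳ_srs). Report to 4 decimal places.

0.6885

Var(ȳ_str) = Σ Wₕ²(1−fₕ)sₕ²/nₕ with Wₕ = Nₕ/4978:
  D: (437/4978)²·(1−49/437)·2931000/49 = 409.28244
  B: (4541/4978)²·(1−601/4541)·335400/601 = 402.92714
  → Var(ȳ_str) = 812.20958.
Var(ȳ_srs) = (1 − 650/4978)·882000/650 = 1179.7435.
deff = 812.20958 / 1179.7435 = 0.6885.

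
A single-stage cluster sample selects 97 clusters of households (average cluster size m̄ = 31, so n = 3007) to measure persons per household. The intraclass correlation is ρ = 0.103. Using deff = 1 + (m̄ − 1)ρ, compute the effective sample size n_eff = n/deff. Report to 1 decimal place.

deff = 1 + (31 − 1)·0.103 = 1 + 3.09 = 4.09.
n_eff = 3007 / 4.09 = 735.2.

735.2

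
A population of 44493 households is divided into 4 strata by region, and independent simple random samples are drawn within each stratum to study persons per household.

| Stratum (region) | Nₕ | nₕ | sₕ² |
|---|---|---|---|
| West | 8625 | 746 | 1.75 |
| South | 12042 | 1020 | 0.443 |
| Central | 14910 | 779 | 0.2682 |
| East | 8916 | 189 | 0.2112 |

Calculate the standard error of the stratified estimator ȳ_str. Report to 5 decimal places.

0.01379

Var(ȳ_str) = Σₕ Wₕ²(1 − fₕ)sₕ²/nₕ with Wₕ = Nₕ/N, N = 44493.
West: Wₕ = 0.19385072; term = 0.19385072²·(1 − 0.08649275)·1.75/746 = 8.0527839 × 10^-5.
South: Wₕ = 0.27064932; term = 0.27064932²·(1 − 0.08470354)·0.443/1020 = 2.9119184 × 10^-5.
Central: Wₕ = 0.33510889; term = 0.33510889²·(1 − 0.05224681)·0.2682/779 = 3.6642785 × 10^-5.
East: Wₕ = 0.20039107; term = 0.20039107²·(1 − 0.02119785)·0.2112/189 = 4.3922168 × 10^-5.
Sum = 1.9021198 × 10^-4.
SE = √(1.9021198 × 10^-4) = 0.01379.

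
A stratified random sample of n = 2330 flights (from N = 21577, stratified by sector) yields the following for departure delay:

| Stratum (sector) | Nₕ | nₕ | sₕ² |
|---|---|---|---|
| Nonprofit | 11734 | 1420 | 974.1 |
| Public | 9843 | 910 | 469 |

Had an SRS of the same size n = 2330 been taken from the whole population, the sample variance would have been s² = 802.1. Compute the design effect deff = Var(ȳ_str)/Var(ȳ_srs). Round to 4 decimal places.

Var(ȳ_str) = Σ Wₕ²(1−fₕ)sₕ²/nₕ with Wₕ = Nₕ/21577:
  Nonprofit: (11734/21577)²·(1−1420/11734)·974.1/1420 = 0.17832256
  Public: (9843/21577)²·(1−910/9843)·469/910 = 0.097336146
  → Var(ȳ_str) = 0.27565871.
Var(ȳ_srs) = (1 − 2330/21577)·802.1/2330 = 0.30707508.
deff = 0.27565871 / 0.30707508 = 0.8977.

0.8977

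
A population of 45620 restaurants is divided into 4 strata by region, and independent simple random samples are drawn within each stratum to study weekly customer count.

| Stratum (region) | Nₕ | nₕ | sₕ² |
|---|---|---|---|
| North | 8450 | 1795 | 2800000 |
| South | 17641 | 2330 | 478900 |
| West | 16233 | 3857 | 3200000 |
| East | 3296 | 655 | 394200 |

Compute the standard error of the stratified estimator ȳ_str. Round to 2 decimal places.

12.31

Var(ȳ_str) = Σₕ Wₕ²(1 − fₕ)sₕ²/nₕ with Wₕ = Nₕ/N, N = 45620.
North: Wₕ = 0.18522578; term = 0.18522578²·(1 − 0.21242604)·2800000/1795 = 42.149049.
South: Wₕ = 0.38669443; term = 0.38669443²·(1 − 0.13207868)·478900/2330 = 26.675042.
West: Wₕ = 0.35583078; term = 0.35583078²·(1 − 0.23760241)·3200000/3857 = 80.088262.
East: Wₕ = 0.07224901; term = 0.07224901²·(1 − 0.19872573)·394200/655 = 2.5172153.
Sum = 151.42957.
SE = √(151.42957) = 12.31.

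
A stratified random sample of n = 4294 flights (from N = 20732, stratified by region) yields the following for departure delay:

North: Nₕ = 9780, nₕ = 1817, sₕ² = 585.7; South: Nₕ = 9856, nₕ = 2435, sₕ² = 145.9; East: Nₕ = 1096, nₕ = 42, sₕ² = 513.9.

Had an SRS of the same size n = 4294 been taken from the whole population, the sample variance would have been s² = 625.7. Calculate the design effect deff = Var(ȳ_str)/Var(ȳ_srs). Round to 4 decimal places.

0.8784

Var(ȳ_str) = Σ Wₕ²(1−fₕ)sₕ²/nₕ with Wₕ = Nₕ/20732:
  North: (9780/20732)²·(1−1817/9780)·585.7/1817 = 0.058405462
  South: (9856/20732)²·(1−2435/9856)·145.9/2435 = 0.01019617
  East: (1096/20732)²·(1−42/1096)·513.9/42 = 0.032885019
  → Var(ȳ_str) = 0.10148665.
Var(ȳ_srs) = (1 − 4294/20732)·625.7/4294 = 0.11553455.
deff = 0.10148665 / 0.11553455 = 0.8784.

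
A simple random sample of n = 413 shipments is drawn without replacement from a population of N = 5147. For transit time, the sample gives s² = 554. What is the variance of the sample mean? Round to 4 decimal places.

Under SRS without replacement, Var(ȳ) = (1 − f)·s²/n with f = n/N = 413/5147 = 0.08024092.
Var(ȳ) = (1 − 0.08024092)·554/413 = 0.91975908·1.3414044 = 1.2337688.

1.2338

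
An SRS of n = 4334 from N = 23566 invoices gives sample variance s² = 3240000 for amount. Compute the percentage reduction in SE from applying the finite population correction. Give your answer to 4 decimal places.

f = n/N = 4334/23566 = 0.18390902.
SE_no-fpc = √(s²/n) = 27.34186; SE_fpc = √((1−f)s²/n) = 24.700022.
Ratio = √(1−f) = 0.90337754. Reduction = 100·(1 − 0.90337754) = 9.6622%.

9.6622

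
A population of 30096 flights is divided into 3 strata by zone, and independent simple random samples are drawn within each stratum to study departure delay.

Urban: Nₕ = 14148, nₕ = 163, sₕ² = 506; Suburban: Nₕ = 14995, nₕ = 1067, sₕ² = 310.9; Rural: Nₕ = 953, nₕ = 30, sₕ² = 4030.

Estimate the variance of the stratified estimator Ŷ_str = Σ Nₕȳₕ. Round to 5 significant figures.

7.9323 × 10^8

Var(Ŷ_str) = Σₕ Nₕ²(1 − fₕ)sₕ²/nₕ.
Urban: 14148²·(1 − 163/14148)·506/163 = 6.1421502 × 10^8.
Suburban: 14995²·(1 − 1067/14995)·310.9/1067 = 6.0854336 × 10^7.
Rural: 953²·(1 − 30/953)·4030/30 = 1.1816215 × 10^8.
Sum = 7.9323151 × 10^8.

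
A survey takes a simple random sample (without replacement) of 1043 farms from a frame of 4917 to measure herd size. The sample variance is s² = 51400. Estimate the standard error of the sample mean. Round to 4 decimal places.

Under SRS without replacement, Var(ȳ) = (1 − f)·s²/n with f = n/N = 1043/4917 = 0.21212121.
Var(ȳ) = (1 − 0.21212121)·51400/1043 = 0.78787879·49.28092 = 38.827392.
SE(ȳ) = √(38.827392) = 6.2312.

6.2312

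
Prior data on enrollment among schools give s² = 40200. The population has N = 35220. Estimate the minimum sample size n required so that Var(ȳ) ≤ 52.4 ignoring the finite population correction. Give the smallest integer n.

768

Without fpc, n₀ = s²/D = 40200/52.4 = 767.1756.
Rounding up, n = 768.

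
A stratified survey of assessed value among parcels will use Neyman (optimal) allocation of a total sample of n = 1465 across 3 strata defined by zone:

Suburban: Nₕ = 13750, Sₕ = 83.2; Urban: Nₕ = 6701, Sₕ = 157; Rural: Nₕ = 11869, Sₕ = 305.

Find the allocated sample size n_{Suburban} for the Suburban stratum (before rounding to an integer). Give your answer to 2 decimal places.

288.16

Neyman allocation: nₕ = n·NₕSₕ / Σⱼ NⱼSⱼ.
Σ NⱼSⱼ = 13750·83.2 + 6701·157 + 11869·305 = 5.816102 × 10^6.
n_{Suburban} = 1465·13750·83.2 / (5.816102 × 10^6) = 288.16.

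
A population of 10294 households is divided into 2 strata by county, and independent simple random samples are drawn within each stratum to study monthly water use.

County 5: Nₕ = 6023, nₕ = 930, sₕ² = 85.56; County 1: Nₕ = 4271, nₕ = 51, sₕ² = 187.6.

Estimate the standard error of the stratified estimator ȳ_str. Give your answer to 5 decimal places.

0.80764

Var(ȳ_str) = Σₕ Wₕ²(1 − fₕ)sₕ²/nₕ with Wₕ = Nₕ/N, N = 10294.
County 5: Wₕ = 0.58509812; term = 0.58509812²·(1 − 0.15440810)·85.56/930 = 0.026632138.
County 1: Wₕ = 0.41490188; term = 0.41490188²·(1 − 0.01194100)·187.6/51 = 0.62565706.
Sum = 0.6522892.
SE = √(0.6522892) = 0.80764.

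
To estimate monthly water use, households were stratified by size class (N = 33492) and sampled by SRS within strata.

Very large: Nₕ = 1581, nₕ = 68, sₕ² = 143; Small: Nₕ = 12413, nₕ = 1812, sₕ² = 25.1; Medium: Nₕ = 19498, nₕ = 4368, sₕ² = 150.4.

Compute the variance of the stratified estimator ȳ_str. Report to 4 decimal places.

0.0152

Var(ȳ_str) = Σₕ Wₕ²(1 − fₕ)sₕ²/nₕ with Wₕ = Nₕ/N, N = 33492.
Very large: Wₕ = 0.04720530; term = 0.04720530²·(1 − 0.04301075)·143/68 = 0.0044845179.
Small: Wₕ = 0.37062582; term = 0.37062582²·(1 − 0.14597599)·25.1/1812 = 0.0016250134.
Medium: Wₕ = 0.58216888; term = 0.58216888²·(1 − 0.22402298)·150.4/4368 = 0.0090554917.
Sum = 0.015165023.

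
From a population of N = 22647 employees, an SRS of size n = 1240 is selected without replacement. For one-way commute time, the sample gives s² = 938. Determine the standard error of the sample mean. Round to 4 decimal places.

0.8456

Under SRS without replacement, Var(ȳ) = (1 − f)·s²/n with f = n/N = 1240/22647 = 0.05475339.
Var(ȳ) = (1 − 0.05475339)·938/1240 = 0.94524661·0.75645161 = 0.71503332.
SE(ȳ) = √(0.71503332) = 0.8456.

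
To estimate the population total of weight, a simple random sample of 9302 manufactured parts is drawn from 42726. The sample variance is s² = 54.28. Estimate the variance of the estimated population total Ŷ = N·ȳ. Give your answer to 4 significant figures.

Var(Ŷ) = N²·Var(ȳ) = N²·(1 − n/N)·s²/n.
f = 9302/42726 = 0.21771287; Var(ȳ) = 0.78228713·54.28/9302 = 0.0045648834.
Var(Ŷ) = 42726² · 0.0045648834 = 8.3332452 × 10^6.

8.333 × 10^6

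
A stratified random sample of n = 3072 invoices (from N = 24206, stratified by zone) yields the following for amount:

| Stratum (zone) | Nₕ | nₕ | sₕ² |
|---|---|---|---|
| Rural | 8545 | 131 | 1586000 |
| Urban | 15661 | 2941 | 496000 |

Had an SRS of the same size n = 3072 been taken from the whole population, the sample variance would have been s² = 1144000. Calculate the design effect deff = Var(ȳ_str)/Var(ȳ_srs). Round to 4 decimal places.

4.7455

Var(ȳ_str) = Σ Wₕ²(1−fₕ)sₕ²/nₕ with Wₕ = Nₕ/24206:
  Rural: (8545/24206)²·(1−131/8545)·1586000/131 = 1485.5949
  Urban: (15661/24206)²·(1−2941/15661)·496000/2941 = 57.338615
  → Var(ȳ_str) = 1542.9335.
Var(ȳ_srs) = (1 − 3072/24206)·1144000/3072 = 325.13482.
deff = 1542.9335 / 325.13482 = 4.7455.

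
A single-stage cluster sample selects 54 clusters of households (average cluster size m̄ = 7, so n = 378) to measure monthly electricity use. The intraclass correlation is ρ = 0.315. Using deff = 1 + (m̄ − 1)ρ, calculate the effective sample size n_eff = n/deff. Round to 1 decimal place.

deff = 1 + (7 − 1)·0.315 = 1 + 1.89 = 2.89.
n_eff = 378 / 2.89 = 130.8.

130.8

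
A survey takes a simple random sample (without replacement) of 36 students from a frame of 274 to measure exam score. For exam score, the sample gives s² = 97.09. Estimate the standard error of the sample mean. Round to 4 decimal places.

Under SRS without replacement, Var(ȳ) = (1 − f)·s²/n with f = n/N = 36/274 = 0.13138686.
Var(ȳ) = (1 − 0.13138686)·97.09/36 = 0.86861314·2.6969444 = 2.3426014.
SE(ȳ) = √(2.3426014) = 1.5306.

1.5306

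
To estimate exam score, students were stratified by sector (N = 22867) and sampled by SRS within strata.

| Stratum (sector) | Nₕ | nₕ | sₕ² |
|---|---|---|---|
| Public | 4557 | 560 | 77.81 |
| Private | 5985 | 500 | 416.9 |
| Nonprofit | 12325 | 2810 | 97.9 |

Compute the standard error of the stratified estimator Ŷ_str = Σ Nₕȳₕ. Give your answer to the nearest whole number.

Var(Ŷ_str) = Σₕ Nₕ²(1 − fₕ)sₕ²/nₕ.
Public: 4557²·(1 − 560/4557)·77.81/560 = 2.530816 × 10^6.
Private: 5985²·(1 − 500/5985)·416.9/500 = 2.7371757 × 10^7.
Nonprofit: 12325²·(1 − 2810/12325)·97.9/2810 = 4.0857529 × 10^6.
Sum = 3.3988326 × 10^7.
SE = √(3.3988326 × 10^7) = 5830.

5830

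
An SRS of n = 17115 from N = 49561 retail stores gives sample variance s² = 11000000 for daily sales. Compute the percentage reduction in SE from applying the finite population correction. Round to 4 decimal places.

19.0884

f = n/N = 17115/49561 = 0.34533202.
SE_no-fpc = √(s²/n) = 25.351747; SE_fpc = √((1−f)s²/n) = 20.512493.
Ratio = √(1−f) = 0.80911556. Reduction = 100·(1 − 0.80911556) = 19.0884%.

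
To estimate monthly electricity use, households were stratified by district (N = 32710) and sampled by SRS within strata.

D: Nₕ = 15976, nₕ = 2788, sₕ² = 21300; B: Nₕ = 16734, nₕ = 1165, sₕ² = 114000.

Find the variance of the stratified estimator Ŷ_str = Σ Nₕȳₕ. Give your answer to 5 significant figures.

2.7104 × 10^10

Var(Ŷ_str) = Σₕ Nₕ²(1 − fₕ)sₕ²/nₕ.
D: 15976²·(1 − 2788/15976)·21300/2788 = 1.6096588 × 10^9.
B: 16734²·(1 − 1165/16734)·114000/1165 = 2.5494084 × 10^10.
Sum = 2.7103743 × 10^10.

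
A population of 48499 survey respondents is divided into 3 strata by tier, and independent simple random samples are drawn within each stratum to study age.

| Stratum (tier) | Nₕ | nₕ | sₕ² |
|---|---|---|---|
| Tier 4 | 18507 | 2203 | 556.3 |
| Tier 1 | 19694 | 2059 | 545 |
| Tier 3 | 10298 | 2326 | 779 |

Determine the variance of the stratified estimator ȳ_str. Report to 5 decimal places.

Var(ȳ_str) = Σₕ Wₕ²(1 − fₕ)sₕ²/nₕ with Wₕ = Nₕ/N, N = 48499.
Tier 4: Wₕ = 0.38159550; term = 0.38159550²·(1 − 0.11903604)·556.3/2203 = 0.032393598.
Tier 1: Wₕ = 0.40607023; term = 0.40607023²·(1 − 0.10454961)·545/2059 = 0.039082648.
Tier 3: Wₕ = 0.21233427; term = 0.21233427²·(1 − 0.22586910)·779/2326 = 0.011689135.
Sum = 0.083165381.

0.08317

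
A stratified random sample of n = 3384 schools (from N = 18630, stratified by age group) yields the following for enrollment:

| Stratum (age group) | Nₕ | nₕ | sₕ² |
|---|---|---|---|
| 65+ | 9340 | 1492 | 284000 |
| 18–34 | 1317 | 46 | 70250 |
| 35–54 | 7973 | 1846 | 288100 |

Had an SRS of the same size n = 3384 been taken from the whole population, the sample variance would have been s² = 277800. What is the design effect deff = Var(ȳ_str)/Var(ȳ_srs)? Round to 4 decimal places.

1.0350

Var(ȳ_str) = Σ Wₕ²(1−fₕ)sₕ²/nₕ with Wₕ = Nₕ/18630:
  65+: (9340/18630)²·(1−1492/9340)·284000/1492 = 40.200336
  18–34: (1317/18630)²·(1−46/1317)·70250/46 = 7.3653623
  35–54: (7973/18630)²·(1−1846/7973)·288100/1846 = 21.966228
  → Var(ȳ_str) = 69.531926.
Var(ȳ_srs) = (1 − 3384/18630)·277800/3384 = 67.180765.
deff = 69.531926 / 67.180765 = 1.0350.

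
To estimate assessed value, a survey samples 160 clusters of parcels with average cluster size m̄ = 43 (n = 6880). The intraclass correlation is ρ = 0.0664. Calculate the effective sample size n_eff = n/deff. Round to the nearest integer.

deff = 1 + (43 − 1)·0.0664 = 1 + 2.7888 = 3.7888.
n_eff = 6880 / 3.7888 = 1816.

1816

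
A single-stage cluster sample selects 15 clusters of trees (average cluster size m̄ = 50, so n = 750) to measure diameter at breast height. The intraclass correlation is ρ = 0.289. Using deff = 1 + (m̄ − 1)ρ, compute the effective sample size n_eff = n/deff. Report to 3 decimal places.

deff = 1 + (50 − 1)·0.289 = 1 + 14.161 = 15.161.
n_eff = 750 / 15.161 = 49.469.

49.469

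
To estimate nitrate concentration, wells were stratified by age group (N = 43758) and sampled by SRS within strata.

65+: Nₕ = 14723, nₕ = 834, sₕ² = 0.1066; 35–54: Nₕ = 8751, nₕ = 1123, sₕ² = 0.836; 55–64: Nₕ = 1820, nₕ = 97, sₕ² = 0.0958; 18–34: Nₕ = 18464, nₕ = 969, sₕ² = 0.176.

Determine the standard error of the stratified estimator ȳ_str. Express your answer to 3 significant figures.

Var(ȳ_str) = Σₕ Wₕ²(1 − fₕ)sₕ²/nₕ with Wₕ = Nₕ/N, N = 43758.
65+: Wₕ = 0.33646419; term = 0.33646419²·(1 − 0.05664606)·0.1066/834 = 1.3650341 × 10^-5.
35–54: Wₕ = 0.19998629; term = 0.19998629²·(1 − 0.12832819)·0.836/1123 = 2.5952546 × 10^-5.
55–64: Wₕ = 0.04159239; term = 0.04159239²·(1 − 0.05329670)·0.0958/97 = 1.6174673 × 10^-6.
18–34: Wₕ = 0.42195713; term = 0.42195713²·(1 − 0.05248050)·0.176/969 = 3.064176 × 10^-5.
Sum = 7.1862114 × 10^-5.
SE = √(7.1862114 × 10^-5) = 0.00848.

0.00848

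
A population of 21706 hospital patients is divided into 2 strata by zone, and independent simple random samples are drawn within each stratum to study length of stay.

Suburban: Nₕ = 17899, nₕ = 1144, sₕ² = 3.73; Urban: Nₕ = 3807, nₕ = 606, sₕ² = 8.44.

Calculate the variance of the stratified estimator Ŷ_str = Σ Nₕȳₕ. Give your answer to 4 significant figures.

1.148 × 10^6

Var(Ŷ_str) = Σₕ Nₕ²(1 − fₕ)sₕ²/nₕ.
Suburban: 17899²·(1 − 1144/17899)·3.73/1144 = 977813.45.
Urban: 3807²·(1 − 606/3807)·8.44/606 = 169722.09.
Sum = 1.1475355 × 10^6.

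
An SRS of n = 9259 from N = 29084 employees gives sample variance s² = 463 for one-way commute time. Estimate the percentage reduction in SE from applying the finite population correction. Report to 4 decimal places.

17.4381

f = n/N = 9259/29084 = 0.31835373.
SE_no-fpc = √(s²/n) = 0.22361887; SE_fpc = √((1−f)s²/n) = 0.18462393.
Ratio = √(1−f) = 0.82561872. Reduction = 100·(1 − 0.82561872) = 17.4381%.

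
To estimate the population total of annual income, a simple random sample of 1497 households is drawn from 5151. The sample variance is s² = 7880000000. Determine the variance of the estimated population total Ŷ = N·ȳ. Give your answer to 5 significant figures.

Var(Ŷ) = N²·Var(ȳ) = N²·(1 − n/N)·s²/n.
f = 1497/5151 = 0.29062318; Var(ȳ) = 0.70937682·7880000000/1497 = 3.734061 × 10^6.
Var(Ŷ) = 5151² · (3.734061 × 10^6) = 9.9075097 × 10^13.

9.9075 × 10^13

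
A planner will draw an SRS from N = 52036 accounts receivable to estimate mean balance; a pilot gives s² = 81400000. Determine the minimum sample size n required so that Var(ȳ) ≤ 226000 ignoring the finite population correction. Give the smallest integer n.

361

Without fpc, n₀ = s²/D = 81400000/226000 = 360.1770.
Rounding up, n = 361.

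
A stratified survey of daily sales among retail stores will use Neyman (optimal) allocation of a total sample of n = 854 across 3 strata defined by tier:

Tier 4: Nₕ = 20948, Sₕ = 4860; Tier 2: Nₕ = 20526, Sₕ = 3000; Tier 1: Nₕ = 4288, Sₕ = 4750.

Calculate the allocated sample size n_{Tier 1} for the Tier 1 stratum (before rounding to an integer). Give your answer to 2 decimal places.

94.66

Neyman allocation: nₕ = n·NₕSₕ / Σⱼ NⱼSⱼ.
Σ NⱼSⱼ = 20948·4860 + 20526·3000 + 4288·4750 = 1.8375328 × 10^8.
n_{Tier 1} = 854·4288·4750 / (1.8375328 × 10^8) = 94.66.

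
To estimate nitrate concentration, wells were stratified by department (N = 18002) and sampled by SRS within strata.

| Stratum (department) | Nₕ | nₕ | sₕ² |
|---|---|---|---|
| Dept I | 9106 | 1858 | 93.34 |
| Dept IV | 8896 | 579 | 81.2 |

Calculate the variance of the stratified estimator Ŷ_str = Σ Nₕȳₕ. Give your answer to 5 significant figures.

Var(Ŷ_str) = Σₕ Nₕ²(1 − fₕ)sₕ²/nₕ.
Dept I: 9106²·(1 − 1858/9106)·93.34/1858 = 3.3156442 × 10^6.
Dept IV: 8896²·(1 − 579/8896)·81.2/579 = 1.0376215 × 10^7.
Sum = 1.3691859 × 10^7.

1.3692 × 10^7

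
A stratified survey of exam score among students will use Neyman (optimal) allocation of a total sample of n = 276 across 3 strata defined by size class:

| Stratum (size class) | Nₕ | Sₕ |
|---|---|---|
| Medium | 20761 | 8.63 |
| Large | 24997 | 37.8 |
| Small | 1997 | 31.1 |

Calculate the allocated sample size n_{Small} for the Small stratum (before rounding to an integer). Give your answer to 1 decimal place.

Neyman allocation: nₕ = n·NₕSₕ / Σⱼ NⱼSⱼ.
Σ NⱼSⱼ = 20761·8.63 + 24997·37.8 + 1997·31.1 = 1.1861607 × 10^6.
n_{Small} = 276·1997·31.1 / (1.1861607 × 10^6) = 14.5.

14.5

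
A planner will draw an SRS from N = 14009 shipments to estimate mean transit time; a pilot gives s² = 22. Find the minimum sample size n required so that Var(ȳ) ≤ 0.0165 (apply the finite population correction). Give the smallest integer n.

Without fpc, n₀ = s²/D = 22/0.0165 = 1333.3333.
With fpc, (1 − n/N)·s²/n ≤ D requires n ≥ n₀/(1 + n₀/N) = 1333.3333/(1 + 1333.3333/14009) = 1217.4593.
Rounding up, n = 1218.

1218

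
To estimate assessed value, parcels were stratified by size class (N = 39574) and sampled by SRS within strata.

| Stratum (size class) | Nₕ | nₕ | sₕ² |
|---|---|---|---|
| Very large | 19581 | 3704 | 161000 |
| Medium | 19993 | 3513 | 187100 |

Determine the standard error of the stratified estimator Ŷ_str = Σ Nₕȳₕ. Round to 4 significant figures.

176200

Var(Ŷ_str) = Σₕ Nₕ²(1 − fₕ)sₕ²/nₕ.
Very large: 19581²·(1 − 3704/19581)·161000/3704 = 1.35132 × 10^10.
Medium: 19993²·(1 − 3513/19993)·187100/3513 = 1.7548129 × 10^10.
Sum = 3.1061329 × 10^10.
SE = √(3.1061329 × 10^10) = 176200.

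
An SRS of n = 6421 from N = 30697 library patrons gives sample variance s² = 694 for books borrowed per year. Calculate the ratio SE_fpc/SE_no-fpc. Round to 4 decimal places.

0.8893

f = n/N = 6421/30697 = 0.20917353.
SE_no-fpc = √(s²/n) = 0.32875957; SE_fpc = √((1−f)s²/n) = 0.2923607.
Ratio = √(1−f) = 0.88928424.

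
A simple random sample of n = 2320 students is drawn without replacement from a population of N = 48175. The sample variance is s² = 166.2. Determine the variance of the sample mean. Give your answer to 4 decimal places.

0.0682

Under SRS without replacement, Var(ȳ) = (1 − f)·s²/n with f = n/N = 2320/48175 = 0.04815776.
Var(ȳ) = (1 − 0.04815776)·166.2/2320 = 0.95184224·0.071637931 = 0.068188009.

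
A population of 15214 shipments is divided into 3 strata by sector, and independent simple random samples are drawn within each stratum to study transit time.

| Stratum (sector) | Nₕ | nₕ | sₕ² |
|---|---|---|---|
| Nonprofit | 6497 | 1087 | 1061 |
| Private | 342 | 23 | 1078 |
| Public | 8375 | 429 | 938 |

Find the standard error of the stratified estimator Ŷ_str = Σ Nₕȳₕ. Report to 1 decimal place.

13598.8

Var(Ŷ_str) = Σₕ Nₕ²(1 − fₕ)sₕ²/nₕ.
Nonprofit: 6497²·(1 − 1087/6497)·1061/1087 = 3.4308045 × 10^7.
Private: 342²·(1 − 23/342)·1078/23 = 5.1133758 × 10^6.
Public: 8375²·(1 − 429/8375)·938/429 = 1.4550534 × 10^8.
Sum = 1.8492676 × 10^8.
SE = √(1.8492676 × 10^8) = 13598.8.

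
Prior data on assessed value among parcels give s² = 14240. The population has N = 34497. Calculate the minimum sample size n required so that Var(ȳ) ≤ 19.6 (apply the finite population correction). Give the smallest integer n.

712

Without fpc, n₀ = s²/D = 14240/19.6 = 726.5306.
With fpc, (1 − n/N)·s²/n ≤ D requires n ≥ n₀/(1 + n₀/N) = 726.5306/(1 + 726.5306/34497) = 711.5450.
Rounding up, n = 712.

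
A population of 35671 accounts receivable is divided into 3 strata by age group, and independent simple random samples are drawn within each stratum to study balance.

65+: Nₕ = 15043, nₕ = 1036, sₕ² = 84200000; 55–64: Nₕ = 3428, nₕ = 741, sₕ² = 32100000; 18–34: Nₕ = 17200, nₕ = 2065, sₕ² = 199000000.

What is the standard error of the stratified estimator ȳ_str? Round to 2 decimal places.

Var(ȳ_str) = Σₕ Wₕ²(1 − fₕ)sₕ²/nₕ with Wₕ = Nₕ/N, N = 35671.
65+: Wₕ = 0.42171512; term = 0.42171512²·(1 − 0.06886924)·84200000/1036 = 13458.645.
55–64: Wₕ = 0.09610047; term = 0.09610047²·(1 − 0.21616103)·32100000/741 = 313.59183.
18–34: Wₕ = 0.48218441; term = 0.48218441²·(1 − 0.12005814)·199000000/2065 = 19715.751.
Sum = 33487.988.
SE = √(33487.988) = 183.00.

183.00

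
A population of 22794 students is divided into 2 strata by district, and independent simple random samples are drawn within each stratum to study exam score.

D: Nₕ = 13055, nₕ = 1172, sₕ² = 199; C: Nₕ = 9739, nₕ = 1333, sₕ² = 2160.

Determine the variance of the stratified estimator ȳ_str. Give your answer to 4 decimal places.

Var(ȳ_str) = Σₕ Wₕ²(1 − fₕ)sₕ²/nₕ with Wₕ = Nₕ/N, N = 22794.
D: Wₕ = 0.57273844; term = 0.57273844²·(1 − 0.08977403)·199/1172 = 0.050697594.
C: Wₕ = 0.42726156; term = 0.42726156²·(1 − 0.13687237)·2160/1333 = 0.25532084.
Sum = 0.30601843.

0.3060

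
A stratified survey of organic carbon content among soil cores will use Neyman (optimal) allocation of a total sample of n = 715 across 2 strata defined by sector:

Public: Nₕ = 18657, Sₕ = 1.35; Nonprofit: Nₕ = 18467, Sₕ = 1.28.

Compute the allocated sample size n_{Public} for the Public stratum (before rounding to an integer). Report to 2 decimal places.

368.84

Neyman allocation: nₕ = n·NₕSₕ / Σⱼ NⱼSⱼ.
Σ NⱼSⱼ = 18657·1.35 + 18467·1.28 = 48824.71.
n_{Public} = 715·18657·1.35 / 48824.71 = 368.84.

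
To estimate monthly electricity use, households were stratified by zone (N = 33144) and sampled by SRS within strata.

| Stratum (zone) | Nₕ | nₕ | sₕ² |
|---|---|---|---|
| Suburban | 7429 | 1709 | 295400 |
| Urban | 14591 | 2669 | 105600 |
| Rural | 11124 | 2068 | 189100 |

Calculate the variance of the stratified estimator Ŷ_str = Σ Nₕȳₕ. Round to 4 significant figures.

2.344 × 10^10

Var(Ŷ_str) = Σₕ Nₕ²(1 − fₕ)sₕ²/nₕ.
Suburban: 7429²·(1 − 1709/7429)·295400/1709 = 7.345051 × 10^9.
Urban: 14591²·(1 − 2669/14591)·105600/2669 = 6.8825523 × 10^9.
Rural: 11124²·(1 − 2068/11124)·189100/2068 = 9.2116704 × 10^9.
Sum = 2.3439274 × 10^10.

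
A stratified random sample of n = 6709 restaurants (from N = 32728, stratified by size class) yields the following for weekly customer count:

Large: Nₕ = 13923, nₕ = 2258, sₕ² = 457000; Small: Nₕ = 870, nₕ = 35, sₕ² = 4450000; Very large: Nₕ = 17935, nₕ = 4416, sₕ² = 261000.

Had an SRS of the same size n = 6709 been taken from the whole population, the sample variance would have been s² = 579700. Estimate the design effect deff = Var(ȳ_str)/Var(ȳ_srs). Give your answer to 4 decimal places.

Var(ȳ_str) = Σ Wₕ²(1−fₕ)sₕ²/nₕ with Wₕ = Nₕ/32728:
  Large: (13923/32728)²·(1−2258/13923)·457000/2258 = 30.688163
  Small: (870/32728)²·(1−35/870)·4450000/35 = 86.230075
  Very large: (17935/32728)²·(1−4416/17935)·261000/4416 = 13.37884
  → Var(ȳ_str) = 130.29708.
Var(ȳ_srs) = (1 − 6709/32728)·579700/6709 = 68.693658.
deff = 130.29708 / 68.693658 = 1.8968.

1.8968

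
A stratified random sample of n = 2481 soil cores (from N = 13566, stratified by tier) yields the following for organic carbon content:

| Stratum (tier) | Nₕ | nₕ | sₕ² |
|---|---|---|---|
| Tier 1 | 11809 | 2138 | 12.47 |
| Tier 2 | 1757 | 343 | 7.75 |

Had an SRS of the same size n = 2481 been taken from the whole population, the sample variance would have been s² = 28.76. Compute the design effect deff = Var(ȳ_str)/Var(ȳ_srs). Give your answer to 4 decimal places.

0.4143

Var(ȳ_str) = Σ Wₕ²(1−fₕ)sₕ²/nₕ with Wₕ = Nₕ/13566:
  Tier 1: (11809/13566)²·(1−2138/11809)·12.47/2138 = 0.0036194254
  Tier 2: (1757/13566)²·(1−343/1757)·7.75/343 = 3.0501776 × 10^-4
  → Var(ȳ_str) = 0.0039244432.
Var(ȳ_srs) = (1 − 2481/13566)·28.76/2481 = 0.0094720941.
deff = 0.0039244432 / 0.0094720941 = 0.4143.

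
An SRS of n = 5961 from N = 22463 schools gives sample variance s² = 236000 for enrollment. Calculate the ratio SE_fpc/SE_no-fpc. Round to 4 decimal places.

0.8571

f = n/N = 5961/22463 = 0.26536972.
SE_no-fpc = √(s²/n) = 6.2921119; SE_fpc = √((1−f)s²/n) = 5.3930054.
Ratio = √(1−f) = 0.85710576.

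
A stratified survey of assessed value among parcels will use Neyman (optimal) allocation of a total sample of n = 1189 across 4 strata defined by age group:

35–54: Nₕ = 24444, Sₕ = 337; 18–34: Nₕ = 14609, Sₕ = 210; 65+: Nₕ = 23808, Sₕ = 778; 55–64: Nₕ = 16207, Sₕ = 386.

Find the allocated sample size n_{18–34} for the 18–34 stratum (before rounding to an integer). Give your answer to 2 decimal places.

Neyman allocation: nₕ = n·NₕSₕ / Σⱼ NⱼSⱼ.
Σ NⱼSⱼ = 24444·337 + 14609·210 + 23808·778 + 16207·386 = 3.6084044 × 10^7.
n_{18–34} = 1189·14609·210 / (3.6084044 × 10^7) = 101.09.

101.09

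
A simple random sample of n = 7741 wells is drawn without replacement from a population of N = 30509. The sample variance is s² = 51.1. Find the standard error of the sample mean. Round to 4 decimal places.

Under SRS without replacement, Var(ȳ) = (1 − f)·s²/n with f = n/N = 7741/30509 = 0.25372841.
Var(ȳ) = (1 − 0.25372841)·51.1/7741 = 0.74627159·0.0066012143 = 0.0049262987.
SE(ȳ) = √(0.0049262987) = 0.0702.

0.0702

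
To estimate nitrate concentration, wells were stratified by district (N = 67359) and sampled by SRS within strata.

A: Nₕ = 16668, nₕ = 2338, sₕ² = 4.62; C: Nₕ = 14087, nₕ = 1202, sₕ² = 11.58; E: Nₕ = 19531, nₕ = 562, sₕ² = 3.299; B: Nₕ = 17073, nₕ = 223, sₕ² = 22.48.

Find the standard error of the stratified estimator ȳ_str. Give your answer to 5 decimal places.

0.08579

Var(ȳ_str) = Σₕ Wₕ²(1 − fₕ)sₕ²/nₕ with Wₕ = Nₕ/N, N = 67359.
A: Wₕ = 0.24745023; term = 0.24745023²·(1 − 0.14026878)·4.62/2338 = 1.0402456 × 10^-4.
C: Wₕ = 0.20913315; term = 0.20913315²·(1 − 0.08532690)·11.58/1202 = 3.854036 × 10^-4.
E: Wₕ = 0.28995383; term = 0.28995383²·(1 − 0.02877477)·3.299/562 = 4.7931791 × 10^-4.
B: Wₕ = 0.25346279; term = 0.25346279²·(1 − 0.01306156)·22.48/223 = 0.006391605.
Sum = 0.0073603511.
SE = √(0.0073603511) = 0.08579.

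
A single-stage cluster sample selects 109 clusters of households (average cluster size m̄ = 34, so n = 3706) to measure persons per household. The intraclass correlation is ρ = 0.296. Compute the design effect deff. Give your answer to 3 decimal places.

10.768

deff = 1 + (34 − 1)·0.296 = 1 + 9.768 = 10.768.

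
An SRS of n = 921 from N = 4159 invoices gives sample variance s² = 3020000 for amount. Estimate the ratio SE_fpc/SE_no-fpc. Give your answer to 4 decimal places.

f = n/N = 921/4159 = 0.22144746.
SE_no-fpc = √(s²/n) = 57.262942; SE_fpc = √((1−f)s²/n) = 50.526314.
Ratio = √(1−f) = 0.88235624.

0.8824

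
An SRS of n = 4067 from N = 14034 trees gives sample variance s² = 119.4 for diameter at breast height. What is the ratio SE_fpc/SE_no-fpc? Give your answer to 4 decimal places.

0.8427

f = n/N = 4067/14034 = 0.28979621.
SE_no-fpc = √(s²/n) = 0.17134249; SE_fpc = √((1−f)s²/n) = 0.14439647.
Ratio = √(1−f) = 0.84273590.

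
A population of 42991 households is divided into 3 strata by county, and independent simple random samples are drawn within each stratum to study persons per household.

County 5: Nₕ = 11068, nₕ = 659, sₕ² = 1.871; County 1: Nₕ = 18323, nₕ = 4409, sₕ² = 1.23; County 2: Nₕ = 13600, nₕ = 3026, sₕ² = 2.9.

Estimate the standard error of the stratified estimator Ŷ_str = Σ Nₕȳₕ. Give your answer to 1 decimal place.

732.1

Var(Ŷ_str) = Σₕ Nₕ²(1 − fₕ)sₕ²/nₕ.
County 5: 11068²·(1 − 659/11068)·1.871/659 = 327089.45.
County 1: 18323²·(1 − 4409/18323)·1.23/4409 = 71123.577.
County 2: 13600²·(1 − 3026/13600)·2.9/3026 = 137818.43.
Sum = 536031.46.
SE = √(536031.46) = 732.1.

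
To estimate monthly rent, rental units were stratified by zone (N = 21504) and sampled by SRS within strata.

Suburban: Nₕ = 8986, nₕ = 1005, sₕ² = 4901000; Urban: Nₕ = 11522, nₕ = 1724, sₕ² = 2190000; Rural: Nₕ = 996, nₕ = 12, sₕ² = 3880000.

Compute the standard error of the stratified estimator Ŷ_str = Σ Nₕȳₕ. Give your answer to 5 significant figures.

900020

Var(Ŷ_str) = Σₕ Nₕ²(1 − fₕ)sₕ²/nₕ.
Suburban: 8986²·(1 − 1005/8986)·4901000/1005 = 3.4973763 × 10^11.
Urban: 11522²·(1 − 1724/11522)·2190000/1724 = 1.434076 × 10^11.
Rural: 996²·(1 − 12/996)·3880000/12 = 3.1688736 × 10^11.
Sum = 8.1003259 × 10^11.
SE = √(8.1003259 × 10^11) = 900020.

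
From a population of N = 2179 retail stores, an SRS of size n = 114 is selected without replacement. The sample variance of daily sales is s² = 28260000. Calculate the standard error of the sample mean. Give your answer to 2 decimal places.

484.69

Under SRS without replacement, Var(ȳ) = (1 − f)·s²/n with f = n/N = 114/2179 = 0.05231758.
Var(ȳ) = (1 − 0.05231758)·28260000/114 = 0.94768242·247894.74 = 234925.48.
SE(ȳ) = √(234925.48) = 484.69.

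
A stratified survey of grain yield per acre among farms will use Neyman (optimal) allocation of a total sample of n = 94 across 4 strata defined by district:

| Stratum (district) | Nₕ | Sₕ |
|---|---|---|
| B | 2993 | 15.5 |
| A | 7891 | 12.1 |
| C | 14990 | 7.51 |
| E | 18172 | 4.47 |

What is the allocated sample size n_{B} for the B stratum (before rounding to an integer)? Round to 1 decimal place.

13.0

Neyman allocation: nₕ = n·NₕSₕ / Σⱼ NⱼSⱼ.
Σ NⱼSⱼ = 2993·15.5 + 7891·12.1 + 14990·7.51 + 18172·4.47 = 335676.34.
n_{B} = 94·2993·15.5 / 335676.34 = 13.0.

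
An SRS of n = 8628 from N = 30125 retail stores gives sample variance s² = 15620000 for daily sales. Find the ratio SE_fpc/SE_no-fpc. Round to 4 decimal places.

f = n/N = 8628/30125 = 0.28640664.
SE_no-fpc = √(s²/n) = 42.548617; SE_fpc = √((1−f)s²/n) = 35.942712.
Ratio = √(1−f) = 0.84474455.

0.8447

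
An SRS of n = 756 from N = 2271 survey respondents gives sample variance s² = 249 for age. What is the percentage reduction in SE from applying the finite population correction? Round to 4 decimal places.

f = n/N = 756/2271 = 0.33289300.
SE_no-fpc = √(s²/n) = 0.57390337; SE_fpc = √((1−f)s²/n) = 0.46874487.
Ratio = √(1−f) = 0.81676619. Reduction = 100·(1 − 0.81676619) = 18.3234%.

18.3234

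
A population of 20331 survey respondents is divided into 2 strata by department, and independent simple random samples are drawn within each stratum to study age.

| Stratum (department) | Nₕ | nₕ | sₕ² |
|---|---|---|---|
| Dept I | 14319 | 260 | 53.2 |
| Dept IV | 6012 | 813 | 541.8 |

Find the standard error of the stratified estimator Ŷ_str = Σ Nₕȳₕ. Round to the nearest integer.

Var(Ŷ_str) = Σₕ Nₕ²(1 − fₕ)sₕ²/nₕ.
Dept I: 14319²·(1 − 260/14319)·53.2/260 = 4.1191291 × 10^7.
Dept IV: 6012²·(1 − 813/6012)·541.8/813 = 2.0829903 × 10^7.
Sum = 6.2021194 × 10^7.
SE = √(6.2021194 × 10^7) = 7875.

7875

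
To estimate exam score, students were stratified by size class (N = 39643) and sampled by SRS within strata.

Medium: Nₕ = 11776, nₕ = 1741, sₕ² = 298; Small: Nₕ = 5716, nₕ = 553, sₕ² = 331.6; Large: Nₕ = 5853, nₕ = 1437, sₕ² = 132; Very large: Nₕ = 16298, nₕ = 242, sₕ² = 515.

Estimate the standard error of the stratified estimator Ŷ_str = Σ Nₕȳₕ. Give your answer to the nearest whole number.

24437

Var(Ŷ_str) = Σₕ Nₕ²(1 − fₕ)sₕ²/nₕ.
Medium: 11776²·(1 − 1741/11776)·298/1741 = 2.0227056 × 10^7.
Small: 5716²·(1 − 553/5716)·331.6/553 = 1.7696351 × 10^7.
Large: 5853²·(1 − 1437/5853)·132/1437 = 2.3742407 × 10^6.
Very large: 16298²·(1 − 242/16298)·515/242 = 5.5688246 × 10^8.
Sum = 5.9718011 × 10^8.
SE = √(5.9718011 × 10^8) = 24437.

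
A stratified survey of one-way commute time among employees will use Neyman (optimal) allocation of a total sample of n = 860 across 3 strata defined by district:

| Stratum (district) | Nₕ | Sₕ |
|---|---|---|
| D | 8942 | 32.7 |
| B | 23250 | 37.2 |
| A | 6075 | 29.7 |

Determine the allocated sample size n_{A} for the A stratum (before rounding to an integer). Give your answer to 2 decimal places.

Neyman allocation: nₕ = n·NₕSₕ / Σⱼ NⱼSⱼ.
Σ NⱼSⱼ = 8942·32.7 + 23250·37.2 + 6075·29.7 = 1.3377309 × 10^6.
n_{A} = 860·6075·29.7 / (1.3377309 × 10^6) = 115.99.

115.99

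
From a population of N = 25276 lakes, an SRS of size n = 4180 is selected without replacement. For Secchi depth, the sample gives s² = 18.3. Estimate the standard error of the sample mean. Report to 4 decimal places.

Under SRS without replacement, Var(ȳ) = (1 − f)·s²/n with f = n/N = 4180/25276 = 0.16537427.
Var(ȳ) = (1 − 0.16537427)·18.3/4180 = 0.83462573·0.0043779904 = 0.0036539835.
SE(ȳ) = √(0.0036539835) = 0.0604.

0.0604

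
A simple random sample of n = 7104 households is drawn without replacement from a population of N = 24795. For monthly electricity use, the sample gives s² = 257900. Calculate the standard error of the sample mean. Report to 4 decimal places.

Under SRS without replacement, Var(ȳ) = (1 − f)·s²/n with f = n/N = 7104/24795 = 0.28650938.
Var(ȳ) = (1 − 0.28650938)·257900/7104 = 0.71349062·36.303491 = 25.9022.
SE(ȳ) = √(25.9022) = 5.0894.

5.0894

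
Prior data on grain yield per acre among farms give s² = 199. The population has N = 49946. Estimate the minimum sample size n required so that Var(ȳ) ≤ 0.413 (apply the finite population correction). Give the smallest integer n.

Without fpc, n₀ = s²/D = 199/0.413 = 481.8402.
With fpc, (1 − n/N)·s²/n ≤ D requires n ≥ n₀/(1 + n₀/N) = 481.8402/(1 + 481.8402/49946) = 477.2362.
Rounding up, n = 478.

478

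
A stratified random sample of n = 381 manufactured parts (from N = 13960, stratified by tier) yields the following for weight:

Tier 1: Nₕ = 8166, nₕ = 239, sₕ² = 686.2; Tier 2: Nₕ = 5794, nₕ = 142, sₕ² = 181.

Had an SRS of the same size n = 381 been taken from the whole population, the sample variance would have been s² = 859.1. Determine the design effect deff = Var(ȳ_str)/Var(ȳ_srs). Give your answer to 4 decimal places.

Var(ȳ_str) = Σ Wₕ²(1−fₕ)sₕ²/nₕ with Wₕ = Nₕ/13960:
  Tier 1: (8166/13960)²·(1−239/8166)·686.2/239 = 0.95367459
  Tier 2: (5794/13960)²·(1−142/5794)·181/142 = 0.21419042
  → Var(ȳ_str) = 1.167865.
Var(ȳ_srs) = (1 − 381/13960)·859.1/381 = 2.1933155.
deff = 1.167865 / 2.1933155 = 0.5325.

0.5325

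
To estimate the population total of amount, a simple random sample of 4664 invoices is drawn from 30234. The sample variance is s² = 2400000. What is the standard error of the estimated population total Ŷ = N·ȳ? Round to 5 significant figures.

630720

Var(Ŷ) = N²·Var(ȳ) = N²·(1 − n/N)·s²/n.
f = 4664/30234 = 0.15426341; Var(ȳ) = 0.84573659·2400000/4664 = 435.19893.
Var(Ŷ) = 30234² · 435.19893 = 3.9781306 × 10^11.
SE(Ŷ) = √(3.9781306 × 10^11) = 630720.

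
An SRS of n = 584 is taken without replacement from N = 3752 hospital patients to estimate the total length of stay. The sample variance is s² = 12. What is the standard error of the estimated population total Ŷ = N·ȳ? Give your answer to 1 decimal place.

494.2

Var(Ŷ) = N²·Var(ȳ) = N²·(1 − n/N)·s²/n.
f = 584/3752 = 0.15565032; Var(ȳ) = 0.84434968·12/584 = 0.017349651.
Var(Ŷ) = 3752² · 0.017349651 = 244239.78.
SE(Ŷ) = √(244239.78) = 494.2.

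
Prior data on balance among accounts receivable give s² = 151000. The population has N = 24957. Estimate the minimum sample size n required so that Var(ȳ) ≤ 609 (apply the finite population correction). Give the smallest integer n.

246

Without fpc, n₀ = s²/D = 151000/609 = 247.9475.
With fpc, (1 − n/N)·s²/n ≤ D requires n ≥ n₀/(1 + n₀/N) = 247.9475/(1 + 247.9475/24957) = 245.5084.
Rounding up, n = 246.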